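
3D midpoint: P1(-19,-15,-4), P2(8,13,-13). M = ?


Mx = (-19+8)/2 = -5.5000
My = (-15+13)/2 = -1.0000
Mz = (-4- 13)/2 = -8.5000

M = (-5.5000, -1.0000, -8.5000)


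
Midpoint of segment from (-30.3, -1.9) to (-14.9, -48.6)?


Mx = (-30.3 - 14.9)/2 = -45.2/2 = -22.6000
My = (-1.9 - 48.6)/2 = -50.5/2 = -25.2500

(-22.6000, -25.2500)


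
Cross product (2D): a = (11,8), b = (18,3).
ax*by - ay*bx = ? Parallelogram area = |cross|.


cross = 11*3 - 8*18 = 33 - 144 = -111
Parallelogram area = |-111| = 111

cross = -111, parallelogram area = 111


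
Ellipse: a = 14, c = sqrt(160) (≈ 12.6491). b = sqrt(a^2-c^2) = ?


b^2 = 14^2 - (sqrt(160))^2 = 196 - 160 = 36
b = sqrt(36) = 6

b = 6


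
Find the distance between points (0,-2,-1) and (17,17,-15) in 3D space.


dx=17, dy=19, dz=-14
d = sqrt(289+361+196) = sqrt(846) = 29.0861

29.0861


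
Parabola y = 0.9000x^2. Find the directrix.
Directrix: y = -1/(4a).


a = 0.9000
1/(4a) = 0.2778
directrix: y = -0.2778 = -0.2778

y = -0.2778


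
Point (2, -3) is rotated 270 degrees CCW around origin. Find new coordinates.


cos(270) = 0, sin(270) = -1
x' = 2*0 + 3*(-1) = -3
y' = 2*(-1) - 3*0 = -2

(-3, -2)


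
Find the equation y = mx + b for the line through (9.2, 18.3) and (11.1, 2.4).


m = (-15.9)/(1.9) = -8.3684
b = y1 - m*x1 = 18.3 - (-15.9*9.2)/(1.9) = 18.3 + 76.9895 = 95.2895

y = -8.3684x + 95.2895


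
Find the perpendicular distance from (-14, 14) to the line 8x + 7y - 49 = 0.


|8*(-14) + 7*14 - 49| = |-63| = 63
sqrt(64 + 49) = sqrt(113) = 10.6301
d = 63/sqrt(113) = 5.9265

5.9265


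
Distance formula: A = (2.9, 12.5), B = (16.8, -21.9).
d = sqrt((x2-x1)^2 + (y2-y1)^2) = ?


dx = 16.8 - 2.9 = 13.9
dy = -21.9 - 12.5 = -34.4
d = sqrt(193.21 + 1183.36) = sqrt(1376.57) = 37.1022

37.1022


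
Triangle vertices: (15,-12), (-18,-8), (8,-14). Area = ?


15*(-8+ 14) = 90
-18*(-14+ 12) = 36
8*(-12+ 8) = -32
sum = 94
Area = |94|/2 = 47.0000

47.0000 sq units


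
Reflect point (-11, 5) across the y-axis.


Reflection rule for y-axis: (-x, y)
(-11, 5) -> (11, 5)

(11, 5)


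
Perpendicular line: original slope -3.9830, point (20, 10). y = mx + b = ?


Perpendicular slope = -1/m1 = -1/(-3.9830) = 0.2511
b2 = y0 - m2*x0 = 10 + 20/(-3.9830) = 10 - 5.0213 = 4.9787

y = 0.2511x + 4.9787


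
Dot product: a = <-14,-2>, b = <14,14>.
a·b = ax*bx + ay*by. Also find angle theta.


a·b = -14*14 - 2*14 = -196 - 28 = -224
|a| = sqrt(196+4) = 14.1421
|b| = sqrt(196+196) = 19.7990
cos(theta) = -224/(sqrt(200)*sqrt(392)) = -224/sqrt(78400) = -0.800000
theta = arccos(-224/sqrt(78400)) = 143.1301 degrees

a·b = -224, theta = 143.1301 deg


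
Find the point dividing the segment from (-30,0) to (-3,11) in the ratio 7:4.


Px = (7*(-3) + 4*(-30))/11 = -141/11 = -12.8182
Py = (7*11 + 4*0)/11 = 77/11 = 7.0000

P = (-12.8182, 7.0000)


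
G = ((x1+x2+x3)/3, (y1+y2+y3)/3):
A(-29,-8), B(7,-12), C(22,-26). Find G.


Gx = (-29+7+22)/3 = 0/3 = 0
Gy = (-8- 12- 26)/3 = -46/3 = -15.3333

G = (0, -15.3333)


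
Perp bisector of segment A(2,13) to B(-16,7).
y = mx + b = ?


Midpoint = (-7, 10)
Slope of AB = dy/dx = -6/(-18) = 0.3333
Perp slope = -dx/dy = -18/6 = -3.0000
b = My - (perp slope)*Mx = 10 + (-18*(-7))/(-6) = 10 - 21.0000 = -11.0000

y = -3.0000x - 11.0000


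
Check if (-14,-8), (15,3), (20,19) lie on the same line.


-14*(3-19) + 15*(19+ 8) + 20*(-8-3)
= 224 + 405 - 220 = 409

No, not collinear (determinant = 409)


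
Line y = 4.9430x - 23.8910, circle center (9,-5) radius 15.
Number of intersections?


Substitute y = 4.9430x - 23.8910: (x-9)^2 + (4.9430x- 23.8910+ 5)^2 = 225
Expand to Ax^2 + Bx + C = 0, where b-k = -18.891
A = 1+m^2 = 25.433249
B = 2(m(b-k) - h) = 2(4.9430*(-18.891) - 9) = -204.756426
C = h^2 + (b-k)^2 - r^2 = 81 + 356.869881 - 225 = 212.869881
disc = B^2-4AC = 41925.1940 - 21655.8908 = 20269.3032
disc > 0

2 intersection points


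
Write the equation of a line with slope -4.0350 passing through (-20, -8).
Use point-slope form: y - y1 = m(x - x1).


y + 8 = -4.0350(x + 20)
y = -4.0350x - 8 + 4.0350*(-20)
y = -4.0350x - 88.7000

y = -4.0350x - 88.7000


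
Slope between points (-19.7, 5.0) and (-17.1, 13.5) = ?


dy = 13.5 - 5.0 = 8.5
dx = -17.1 + 19.7 = 2.6
m = 8.5/2.6 = 3.2692

m = 3.2692


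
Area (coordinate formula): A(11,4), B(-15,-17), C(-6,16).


11*(-17-16) = -363
-15*(16-4) = -180
-6*(4+ 17) = -126
sum = -669
Area = |-669|/2 = 334.5000

334.5000 sq units


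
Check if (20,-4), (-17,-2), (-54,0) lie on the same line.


20*(-2-0) - 17*(0+ 4) - 54*(-4+ 2)
= -40 - 68 + 108 = 0

Yes, collinear (determinant = 0)


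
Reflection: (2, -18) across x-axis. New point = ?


Reflection rule for x-axis: (x, -y)
(2, -18) -> (2, 18)

(2, 18)


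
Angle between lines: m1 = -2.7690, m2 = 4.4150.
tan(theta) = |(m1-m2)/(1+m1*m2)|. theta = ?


m1-m2 = -7.184
1+m1*m2 = -11.225135
tan(theta) = |-7.184/(-11.225135)| = 0.639992
theta = arctan(|-7.184/(-11.225135)|) = 32.6189 degrees (acute angle)

32.6189 degrees


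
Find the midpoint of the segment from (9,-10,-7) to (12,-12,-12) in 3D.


Mx = (9+12)/2 = 10.5000
My = (-10- 12)/2 = -11.0000
Mz = (-7- 12)/2 = -9.5000

M = (10.5000, -11.0000, -9.5000)


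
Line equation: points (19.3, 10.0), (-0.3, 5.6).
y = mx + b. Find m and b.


m = (-4.4)/(-19.6) = 0.2245
b = y1 - m*x1 = 10.0 - (-4.4*19.3)/(-19.6) = 10.0 - 4.3327 = 5.6673

y = 0.2245x + 5.6673


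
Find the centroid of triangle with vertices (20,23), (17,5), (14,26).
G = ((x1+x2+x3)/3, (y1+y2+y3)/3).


Gx = (20+17+14)/3 = 51/3 = 17.0000
Gy = (23+5+26)/3 = 54/3 = 18.0000

G = (17.0000, 18.0000)


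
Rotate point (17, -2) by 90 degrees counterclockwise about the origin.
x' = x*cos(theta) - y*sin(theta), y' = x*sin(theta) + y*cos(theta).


cos(90) = 0, sin(90) = 1
x' = 17*0 + 2*1 = 2
y' = 17*1 - 2*0 = 17

(2, 17)


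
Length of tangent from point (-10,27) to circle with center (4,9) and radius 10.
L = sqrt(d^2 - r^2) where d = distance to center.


d = sqrt((-10-4)^2 + (27-9)^2) = sqrt(196+324) = 22.8035
L = sqrt(520.0000 - 100) = sqrt(420.0000) = 20.4939

20.4939


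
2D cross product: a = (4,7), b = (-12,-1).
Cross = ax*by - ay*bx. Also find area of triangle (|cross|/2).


cross = 4*(-1) - 7*(-12) = -4 + 84 = 80
Triangle area = |80|/2 = 80/2 = 40.0000

cross = 80, triangle area = 40.0000


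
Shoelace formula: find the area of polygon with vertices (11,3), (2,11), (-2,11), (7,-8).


sum(xi*y_{i+1}) = 11*11 + 2*11 - 2*(-8) + 7*3 = 180
sum(yi*x_{i+1}) = 3*2 + 11*(-2) + 11*7 - 8*11 = -27
Area = |180 + 27|/2 = 207/2 = 103.5000

103.5000 sq units


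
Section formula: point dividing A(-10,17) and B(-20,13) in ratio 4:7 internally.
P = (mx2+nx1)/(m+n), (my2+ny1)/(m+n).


Px = (4*(-20) + 7*(-10))/11 = -150/11 = -13.6364
Py = (4*13 + 7*17)/11 = 171/11 = 15.5455

P = (-13.6364, 15.5455)


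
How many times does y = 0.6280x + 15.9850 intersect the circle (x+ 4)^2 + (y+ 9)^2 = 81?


Substitute y = 0.6280x + 15.9850: (x+ 4)^2 + (0.6280x+15.9850+ 9)^2 = 81
Expand to Ax^2 + Bx + C = 0, where b-k = 24.985
A = 1+m^2 = 1.394384
B = 2(m(b-k) - h) = 2(0.6280*24.985 + 4) = 39.38116
C = h^2 + (b-k)^2 - r^2 = 16 + 624.250225 - 81 = 559.250225
disc = B^2-4AC = 1550.8758 - 3119.2383 = -1568.3625
disc < 0

0 intersection points


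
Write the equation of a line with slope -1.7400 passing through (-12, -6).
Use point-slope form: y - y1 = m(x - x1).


y + 6 = -1.7400(x + 12)
y = -1.7400x - 6 + 1.7400*(-12)
y = -1.7400x - 26.8800

y = -1.7400x - 26.8800


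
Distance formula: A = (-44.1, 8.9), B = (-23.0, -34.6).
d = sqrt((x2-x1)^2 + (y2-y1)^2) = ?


dx = -23.0 + 44.1 = 21.1
dy = -34.6 - 8.9 = -43.5
d = sqrt(445.21 + 1892.25) = sqrt(2337.46) = 48.3473

48.3473


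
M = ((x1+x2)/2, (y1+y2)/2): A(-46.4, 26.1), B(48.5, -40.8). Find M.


Mx = (-46.4 + 48.5)/2 = 2.1/2 = 1.0500
My = (26.1 - 40.8)/2 = -14.7/2 = -7.3500

(1.0500, -7.3500)


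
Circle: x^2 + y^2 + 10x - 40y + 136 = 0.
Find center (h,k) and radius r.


h = -D/2 = -10/2 = -5
k = -E/2 = 40/2 = 20
r^2 = h^2 + k^2 - F = 25 + 400 - 136 = 289
r = 17

Center (-5, 20), radius = 17


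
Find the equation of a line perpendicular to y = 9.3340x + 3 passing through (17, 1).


Perpendicular slope = -1/m1 = -1/9.3340 = -0.1071
b2 = y0 - m2*x0 = 1 + 17/9.3340 = 1 + 1.8213 = 2.8213

y = -0.1071x + 2.8213


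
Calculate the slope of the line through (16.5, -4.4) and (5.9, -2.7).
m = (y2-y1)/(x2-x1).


dy = -2.7 + 4.4 = 1.7
dx = 5.9 - 16.5 = -10.6
m = 1.7/(-10.6) = -0.1604

m = -0.1604


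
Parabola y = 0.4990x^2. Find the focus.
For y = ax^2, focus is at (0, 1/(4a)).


a = 0.4990
4a = 1.9960
focus = (0, 1/1.9960) = (0, 0.5010)

Focus = (0, 0.5010)


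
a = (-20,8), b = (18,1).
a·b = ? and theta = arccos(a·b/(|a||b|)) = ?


a·b = -20*18 + 8*1 = -360 + 8 = -352
|a| = sqrt(400+64) = 21.5407
|b| = sqrt(324+1) = 18.0278
cos(theta) = -352/(sqrt(464)*sqrt(325)) = -352/sqrt(150800) = -0.906446
theta = arccos(-352/sqrt(150800)) = 155.0188 degrees

a·b = -352, theta = 155.0188 deg


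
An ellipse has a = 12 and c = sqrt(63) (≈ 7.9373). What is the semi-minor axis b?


b^2 = 12^2 - (sqrt(63))^2 = 144 - 63 = 81
b = sqrt(81) = 9

b = 9


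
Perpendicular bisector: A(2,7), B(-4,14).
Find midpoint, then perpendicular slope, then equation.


Midpoint = (-1, 10.5)
Slope of AB = dy/dx = 7/(-6) = -1.1667
Perp slope = -dx/dy = 6/7 = 0.8571
b = My - (perp slope)*Mx = 10.5 + (-6*(-1))/7 = 10.5 + 0.8571 = 11.3571

y = 0.8571x + 11.3571


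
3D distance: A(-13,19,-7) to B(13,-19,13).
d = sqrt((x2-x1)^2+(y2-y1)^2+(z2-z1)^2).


dx=26, dy=-38, dz=20
d = sqrt(676+1444+400) = sqrt(2520) = 50.1996

50.1996


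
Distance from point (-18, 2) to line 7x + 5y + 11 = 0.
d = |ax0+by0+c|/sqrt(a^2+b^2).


|7*(-18) + 5*2 + 11| = |-105| = 105
sqrt(49 + 25) = sqrt(74) = 8.6023
d = 105/sqrt(74) = 12.2060

12.2060


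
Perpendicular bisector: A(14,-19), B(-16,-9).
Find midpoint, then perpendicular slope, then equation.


Midpoint = (-1, -14)
Slope of AB = dy/dx = 10/(-30) = -0.3333
Perp slope = -dx/dy = 30/10 = 3.0000
b = My - (perp slope)*Mx = -14 + (-30*(-1))/10 = -14 + 3.0000 = -11.0000

y = 3.0000x - 11.0000


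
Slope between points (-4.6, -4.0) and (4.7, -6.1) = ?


dy = -6.1 + 4.0 = -2.1
dx = 4.7 + 4.6 = 9.3
m = -2.1/9.3 = -0.2258

m = -0.2258


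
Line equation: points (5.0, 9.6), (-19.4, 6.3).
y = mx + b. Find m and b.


m = (-3.3)/(-24.4) = 0.1352
b = y1 - m*x1 = 9.6 - (-3.3*5.0)/(-24.4) = 9.6 - 0.6762 = 8.9238

y = 0.1352x + 8.9238


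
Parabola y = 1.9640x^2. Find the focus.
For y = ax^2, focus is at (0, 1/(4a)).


a = 1.9640
4a = 7.8560
focus = (0, 1/7.8560) = (0, 0.1273)

Focus = (0, 0.1273)


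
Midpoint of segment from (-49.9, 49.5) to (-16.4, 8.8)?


Mx = (-49.9 - 16.4)/2 = -66.3/2 = -33.1500
My = (49.5 + 8.8)/2 = 58.3/2 = 29.1500

(-33.1500, 29.1500)


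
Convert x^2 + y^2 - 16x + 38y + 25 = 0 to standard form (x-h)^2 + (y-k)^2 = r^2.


h = -D/2 = 16/2 = 8
k = -E/2 = -38/2 = -19
r^2 = h^2 + k^2 - F = 64 + 361 - 25 = 400
r = 20

Center (8, -19), radius = 20


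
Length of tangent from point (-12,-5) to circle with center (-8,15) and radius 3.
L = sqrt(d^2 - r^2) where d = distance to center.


d = sqrt((-12+ 8)^2 + (-5-15)^2) = sqrt(16+400) = 20.3961
L = sqrt(416.0000 - 9) = sqrt(407.0000) = 20.1742

20.1742


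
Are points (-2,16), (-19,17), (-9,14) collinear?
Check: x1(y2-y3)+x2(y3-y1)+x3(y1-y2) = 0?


-2*(17-14) - 19*(14-16) - 9*(16-17)
= -6 + 38 + 9 = 41

No, not collinear (determinant = 41)


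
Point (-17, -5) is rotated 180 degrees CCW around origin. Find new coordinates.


cos(180) = -1, sin(180) = 0
x' = -17*(-1) + 5*0 = 17
y' = -17*0 - 5*(-1) = 5

(17, 5)


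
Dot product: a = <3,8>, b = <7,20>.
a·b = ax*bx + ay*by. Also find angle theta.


a·b = 3*7 + 8*20 = 21 + 160 = 181
|a| = sqrt(9+64) = 8.5440
|b| = sqrt(49+400) = 21.1896
cos(theta) = 181/(sqrt(73)*sqrt(449)) = 181/sqrt(32777) = 0.999756
theta = arccos(181/sqrt(32777)) = 1.2660 degrees

a·b = 181, theta = 1.2660 deg


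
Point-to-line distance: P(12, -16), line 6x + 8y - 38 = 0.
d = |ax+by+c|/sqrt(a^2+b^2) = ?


|6*12 + 8*(-16) - 38| = |-94| = 94
sqrt(36 + 64) = sqrt(100) = 10.0000
d = 94/sqrt(100) = 9.4000

9.4000


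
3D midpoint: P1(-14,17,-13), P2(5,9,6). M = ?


Mx = (-14+5)/2 = -4.5000
My = (17+9)/2 = 13.0000
Mz = (-13+6)/2 = -3.5000

M = (-4.5000, 13.0000, -3.5000)


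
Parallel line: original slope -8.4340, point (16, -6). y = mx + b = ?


Parallel lines have equal slopes.
m2 = -8.4340
b2 = -6 + 8.4340*16 = 128.9440

y = -8.4340x + 128.9440


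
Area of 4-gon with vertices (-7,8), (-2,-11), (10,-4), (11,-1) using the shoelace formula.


sum(xi*y_{i+1}) = -7*(-11) - 2*(-4) + 10*(-1) + 11*8 = 163
sum(yi*x_{i+1}) = 8*(-2) - 11*10 - 4*11 - 1*(-7) = -163
Area = |163 + 163|/2 = 326/2 = 163.0000

163.0000 sq units


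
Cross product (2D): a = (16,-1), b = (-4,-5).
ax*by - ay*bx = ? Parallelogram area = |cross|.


cross = 16*(-5) + 1*(-4) = -80 - 4 = -84
Parallelogram area = |-84| = 84

cross = -84, parallelogram area = 84


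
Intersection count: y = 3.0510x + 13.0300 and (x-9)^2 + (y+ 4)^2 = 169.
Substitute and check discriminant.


Substitute y = 3.0510x + 13.0300: (x-9)^2 + (3.0510x+13.0300+ 4)^2 = 169
Expand to Ax^2 + Bx + C = 0, where b-k = 17.03
A = 1+m^2 = 10.308601
B = 2(m(b-k) - h) = 2(3.0510*17.03 - 9) = 85.91706
C = h^2 + (b-k)^2 - r^2 = 81 + 290.0209 - 169 = 202.0209
disc = B^2-4AC = 7381.7412 - 8330.2114 = -948.4702
disc < 0

0 intersection points


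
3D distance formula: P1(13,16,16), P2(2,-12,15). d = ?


dx=-11, dy=-28, dz=-1
d = sqrt(121+784+1) = sqrt(906) = 30.0998

30.0998


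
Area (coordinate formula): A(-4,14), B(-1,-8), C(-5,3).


-4*(-8-3) = 44
-1*(3-14) = 11
-5*(14+ 8) = -110
sum = -55
Area = |-55|/2 = 27.5000

27.5000 sq units


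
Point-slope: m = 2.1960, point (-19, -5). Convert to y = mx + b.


y + 5 = 2.1960(x + 19)
y = 2.1960x - 5 - 2.1960*(-19)
y = 2.1960x + 36.7240

y = 2.1960x + 36.7240


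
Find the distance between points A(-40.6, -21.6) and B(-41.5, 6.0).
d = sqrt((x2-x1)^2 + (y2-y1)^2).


dx = -41.5 + 40.6 = -0.9
dy = 6.0 + 21.6 = 27.6
d = sqrt(0.81 + 761.76) = sqrt(762.57) = 27.6147

27.6147


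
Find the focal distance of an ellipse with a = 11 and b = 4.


c^2 = 11^2 - 4^2 = 121 - 16 = 105
c = sqrt(105) = 10.2470

c = 10.2470


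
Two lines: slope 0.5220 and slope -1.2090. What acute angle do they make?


m1-m2 = 1.731
1+m1*m2 = 0.368902
tan(theta) = |1.731/0.368902| = 4.692303
theta = arctan(|1.731/0.368902|) = 77.9694 degrees (acute angle)

77.9694 degrees


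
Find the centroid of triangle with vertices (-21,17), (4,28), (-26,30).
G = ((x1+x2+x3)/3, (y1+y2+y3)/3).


Gx = (-21+4- 26)/3 = -43/3 = -14.3333
Gy = (17+28+30)/3 = 75/3 = 25.0000

G = (-14.3333, 25.0000)


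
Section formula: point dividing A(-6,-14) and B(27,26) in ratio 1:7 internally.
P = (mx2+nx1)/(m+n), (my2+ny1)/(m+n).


Px = (1*27 + 7*(-6))/8 = -15/8 = -1.8750
Py = (1*26 + 7*(-14))/8 = -72/8 = -9.0000

P = (-1.8750, -9.0000)


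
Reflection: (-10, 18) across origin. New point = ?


Reflection rule for origin: (-x, -y)
(-10, 18) -> (10, -18)

(10, -18)


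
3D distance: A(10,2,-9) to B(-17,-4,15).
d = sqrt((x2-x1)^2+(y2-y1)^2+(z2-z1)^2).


dx=-27, dy=-6, dz=24
d = sqrt(729+36+576) = sqrt(1341) = 36.6197

36.6197


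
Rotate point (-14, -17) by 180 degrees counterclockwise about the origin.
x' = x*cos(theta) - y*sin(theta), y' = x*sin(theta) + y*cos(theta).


cos(180) = -1, sin(180) = 0
x' = -14*(-1) + 17*0 = 14
y' = -14*0 - 17*(-1) = 17

(14, 17)


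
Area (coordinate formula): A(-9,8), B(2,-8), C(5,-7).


-9*(-8+ 7) = 9
2*(-7-8) = -30
5*(8+ 8) = 80
sum = 59
Area = |59|/2 = 29.5000

29.5000 sq units


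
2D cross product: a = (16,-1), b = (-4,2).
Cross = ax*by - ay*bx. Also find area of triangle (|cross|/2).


cross = 16*2 + 1*(-4) = 32 - 4 = 28
Triangle area = |28|/2 = 28/2 = 14.0000

cross = 28, triangle area = 14.0000


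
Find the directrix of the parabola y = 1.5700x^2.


a = 1.5700
1/(4a) = 0.1592
directrix: y = -0.1592 = -0.1592

y = -0.1592


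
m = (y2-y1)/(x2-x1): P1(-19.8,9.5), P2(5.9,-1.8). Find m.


dy = -1.8 - 9.5 = -11.3
dx = 5.9 + 19.8 = 25.7
m = -11.3/25.7 = -0.4397

m = -0.4397


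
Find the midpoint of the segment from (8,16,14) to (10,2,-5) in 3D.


Mx = (8+10)/2 = 9.0000
My = (16+2)/2 = 9.0000
Mz = (14- 5)/2 = 4.5000

M = (9.0000, 9.0000, 4.5000)


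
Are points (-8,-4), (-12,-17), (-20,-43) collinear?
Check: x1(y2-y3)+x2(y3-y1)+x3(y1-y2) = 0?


-8*(-17+ 43) - 12*(-43+ 4) - 20*(-4+ 17)
= -208 + 468 - 260 = 0

Yes, collinear (determinant = 0)


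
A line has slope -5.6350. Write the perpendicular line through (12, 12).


Perpendicular slope = -1/m1 = -1/(-5.6350) = 0.1775
b2 = y0 - m2*x0 = 12 + 12/(-5.6350) = 12 - 2.1295 = 9.8705

y = 0.1775x + 9.8705


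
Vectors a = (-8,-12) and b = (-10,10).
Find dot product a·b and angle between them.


a·b = -8*(-10) - 12*10 = 80 - 120 = -40
|a| = sqrt(64+144) = 14.4222
|b| = sqrt(100+100) = 14.1421
cos(theta) = -40/(sqrt(208)*sqrt(200)) = -40/sqrt(41600) = -0.196116
theta = arccos(-40/sqrt(41600)) = 101.3099 degrees

a·b = -40, theta = 101.3099 deg


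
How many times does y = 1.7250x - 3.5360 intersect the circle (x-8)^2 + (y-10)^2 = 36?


Substitute y = 1.7250x - 3.5360: (x-8)^2 + (1.7250x- 3.5360-10)^2 = 36
Expand to Ax^2 + Bx + C = 0, where b-k = -13.536
A = 1+m^2 = 3.975625
B = 2(m(b-k) - h) = 2(1.7250*(-13.536) - 8) = -62.6992
C = h^2 + (b-k)^2 - r^2 = 64 + 183.223296 - 36 = 211.223296
disc = B^2-4AC = 3931.1897 - 3358.9785 = 572.2112
disc > 0

2 intersection points


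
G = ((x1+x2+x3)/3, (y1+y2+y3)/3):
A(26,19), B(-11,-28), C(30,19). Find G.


Gx = (26- 11+30)/3 = 45/3 = 15.0000
Gy = (19- 28+19)/3 = 10/3 = 3.3333

G = (15.0000, 3.3333)


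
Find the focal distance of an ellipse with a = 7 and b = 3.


c^2 = 7^2 - 3^2 = 49 - 9 = 40
c = sqrt(40) = 6.3246

c = 6.3246


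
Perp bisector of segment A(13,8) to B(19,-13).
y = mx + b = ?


Midpoint = (16, -2.5)
Slope of AB = dy/dx = -21/6 = -3.5000
Perp slope = -dx/dy = 6/21 = 0.2857
b = My - (perp slope)*Mx = -2.5 + (6*16)/(-21) = -2.5 - 4.5714 = -7.0714

y = 0.2857x - 7.0714


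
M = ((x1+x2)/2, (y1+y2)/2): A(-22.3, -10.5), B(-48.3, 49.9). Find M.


Mx = (-22.3 - 48.3)/2 = -70.6/2 = -35.3000
My = (-10.5 + 49.9)/2 = 39.4/2 = 19.7000

(-35.3000, 19.7000)


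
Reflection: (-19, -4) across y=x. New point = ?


Reflection rule for y=x: (y, x)
(-19, -4) -> (-4, -19)

(-4, -19)


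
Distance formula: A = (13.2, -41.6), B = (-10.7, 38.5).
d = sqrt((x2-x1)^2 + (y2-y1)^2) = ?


dx = -10.7 - 13.2 = -23.9
dy = 38.5 + 41.6 = 80.1
d = sqrt(571.21 + 6416.01) = sqrt(6987.22) = 83.5896

83.5896


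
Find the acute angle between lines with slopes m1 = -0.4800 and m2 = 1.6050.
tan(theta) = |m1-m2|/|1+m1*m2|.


m1-m2 = -2.085
1+m1*m2 = 0.2296
tan(theta) = |-2.085/0.2296| = 9.081010
theta = arctan(|-2.085/0.2296|) = 83.7159 degrees (acute angle)

83.7159 degrees


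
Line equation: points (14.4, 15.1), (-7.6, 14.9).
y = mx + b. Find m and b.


m = (-0.2)/(-22.0) = 0.0091
b = y1 - m*x1 = 15.1 - (-0.2*14.4)/(-22.0) = 15.1 - 0.1309 = 14.9691

y = 0.0091x + 14.9691


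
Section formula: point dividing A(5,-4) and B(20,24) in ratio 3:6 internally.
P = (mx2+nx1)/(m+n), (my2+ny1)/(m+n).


Px = (3*20 + 6*5)/9 = 90/9 = 10.0000
Py = (3*24 + 6*(-4))/9 = 48/9 = 5.3333

P = (10.0000, 5.3333)


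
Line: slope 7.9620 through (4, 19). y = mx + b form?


y - 19 = 7.9620(x - 4)
y = 7.9620x + 19 - 7.9620*4
y = 7.9620x - 12.8480

y = 7.9620x - 12.8480


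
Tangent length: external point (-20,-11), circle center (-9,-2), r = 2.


d = sqrt((-20+ 9)^2 + (-11+ 2)^2) = sqrt(121+81) = 14.2127
L = sqrt(202.0000 - 4) = sqrt(198.0000) = 14.0712

14.0712


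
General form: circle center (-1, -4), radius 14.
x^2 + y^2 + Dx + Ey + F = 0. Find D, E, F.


(x+ 1)^2 + (y+ 4)^2 = 14^2
D = -2h = 2, E = -2k = 8
F = h^2+k^2-r^2 = 1+16-196 = -179

D = 2, E = 8, F = -179


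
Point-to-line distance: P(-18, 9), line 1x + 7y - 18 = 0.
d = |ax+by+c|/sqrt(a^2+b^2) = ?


|1*(-18) + 7*9 - 18| = |27| = 27
sqrt(1 + 49) = sqrt(50) = 7.0711
d = 27/sqrt(50) = 3.8184

3.8184


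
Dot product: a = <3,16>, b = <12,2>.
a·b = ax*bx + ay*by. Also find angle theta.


a·b = 3*12 + 16*2 = 36 + 32 = 68
|a| = sqrt(9+256) = 16.2788
|b| = sqrt(144+4) = 12.1655
cos(theta) = 68/(sqrt(265)*sqrt(148)) = 68/sqrt(39220) = 0.343364
theta = arccos(68/sqrt(39220)) = 69.9180 degrees

a·b = 68, theta = 69.9180 deg


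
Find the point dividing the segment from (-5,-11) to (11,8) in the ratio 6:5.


Px = (6*11 + 5*(-5))/11 = 41/11 = 3.7273
Py = (6*8 + 5*(-11))/11 = -7/11 = -0.6364

P = (3.7273, -0.6364)


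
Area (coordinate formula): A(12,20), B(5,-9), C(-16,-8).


12*(-9+ 8) = -12
5*(-8-20) = -140
-16*(20+ 9) = -464
sum = -616
Area = |-616|/2 = 308.0000

308.0000 sq units


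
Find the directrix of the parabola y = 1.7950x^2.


a = 1.7950
1/(4a) = 0.1393
directrix: y = -0.1393 = -0.1393

y = -0.1393


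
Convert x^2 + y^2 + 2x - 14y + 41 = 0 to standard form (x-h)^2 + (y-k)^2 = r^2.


h = -D/2 = -2/2 = -1
k = -E/2 = 14/2 = 7
r^2 = h^2 + k^2 - F = 1 + 49 - 41 = 9
r = 3

Center (-1, 7), radius = 3


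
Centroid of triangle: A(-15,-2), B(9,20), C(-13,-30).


Gx = (-15+9- 13)/3 = -19/3 = -6.3333
Gy = (-2+20- 30)/3 = -12/3 = -4.0000

G = (-6.3333, -4.0000)


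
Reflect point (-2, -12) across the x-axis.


Reflection rule for x-axis: (x, -y)
(-2, -12) -> (-2, 12)

(-2, 12)


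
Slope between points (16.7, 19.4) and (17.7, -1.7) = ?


dy = -1.7 - 19.4 = -21.1
dx = 17.7 - 16.7 = 1.0
m = -21.1/1.0 = -21.1000

m = -21.1000


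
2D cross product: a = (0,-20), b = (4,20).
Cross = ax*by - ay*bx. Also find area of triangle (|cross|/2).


cross = 0*20 + 20*4 = 0 + 80 = 80
Triangle area = |80|/2 = 80/2 = 40.0000

cross = 80, triangle area = 40.0000


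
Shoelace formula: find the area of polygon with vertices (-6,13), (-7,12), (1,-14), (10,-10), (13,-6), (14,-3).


sum(xi*y_{i+1}) = -6*12 - 7*(-14) + 1*(-10) + 10*(-6) + 13*(-3) + 14*13 = 99
sum(yi*x_{i+1}) = 13*(-7) + 12*1 - 14*10 - 10*13 - 6*14 - 3*(-6) = -415
Area = |99 + 415|/2 = 514/2 = 257.0000

257.0000 sq units


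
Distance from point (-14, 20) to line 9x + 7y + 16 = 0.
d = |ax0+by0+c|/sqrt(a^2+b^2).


|9*(-14) + 7*20 + 16| = |30| = 30
sqrt(81 + 49) = sqrt(130) = 11.4018
d = 30/sqrt(130) = 2.6312

2.6312


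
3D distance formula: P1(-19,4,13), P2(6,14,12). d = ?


dx=25, dy=10, dz=-1
d = sqrt(625+100+1) = sqrt(726) = 26.9444

26.9444


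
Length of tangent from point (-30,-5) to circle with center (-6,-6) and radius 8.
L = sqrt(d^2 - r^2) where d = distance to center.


d = sqrt((-30+ 6)^2 + (-5+ 6)^2) = sqrt(576+1) = 24.0208
L = sqrt(577.0000 - 64) = sqrt(513.0000) = 22.6495

22.6495


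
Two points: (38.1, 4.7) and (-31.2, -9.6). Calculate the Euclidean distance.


dx = -31.2 - 38.1 = -69.3
dy = -9.6 - 4.7 = -14.3
d = sqrt(4802.49 + 204.49) = sqrt(5006.98) = 70.7600

70.7600


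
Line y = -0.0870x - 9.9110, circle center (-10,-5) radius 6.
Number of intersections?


Substitute y = -0.0870x - 9.9110: (x+ 10)^2 + (-0.0870x- 9.9110+ 5)^2 = 36
Expand to Ax^2 + Bx + C = 0, where b-k = -4.911
A = 1+m^2 = 1.007569
B = 2(m(b-k) - h) = 2(-0.0870*(-4.911) + 10) = 20.854514
C = h^2 + (b-k)^2 - r^2 = 100 + 24.117921 - 36 = 88.117921
disc = B^2-4AC = 434.9108 - 355.1395 = 79.7713
disc > 0

2 intersection points


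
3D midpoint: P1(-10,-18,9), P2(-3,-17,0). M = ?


Mx = (-10- 3)/2 = -6.5000
My = (-18- 17)/2 = -17.5000
Mz = (9+0)/2 = 4.5000

M = (-6.5000, -17.5000, 4.5000)


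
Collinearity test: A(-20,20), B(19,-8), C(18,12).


-20*(-8-12) + 19*(12-20) + 18*(20+ 8)
= 400 - 152 + 504 = 752

No, not collinear (determinant = 752)


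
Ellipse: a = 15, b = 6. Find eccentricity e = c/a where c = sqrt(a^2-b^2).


c = sqrt(225-36) = sqrt(189) = 13.7477
e = c/a = sqrt(189)/15 = 0.9165

e = 0.9165


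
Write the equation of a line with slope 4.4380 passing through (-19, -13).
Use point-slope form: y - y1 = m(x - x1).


y + 13 = 4.4380(x + 19)
y = 4.4380x - 13 - 4.4380*(-19)
y = 4.4380x + 71.3220

y = 4.4380x + 71.3220


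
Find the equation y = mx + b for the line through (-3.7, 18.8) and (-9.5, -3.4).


m = (-22.2)/(-5.8) = 3.8276
b = y1 - m*x1 = 18.8 - (-22.2*(-3.7))/(-5.8) = 18.8 + 14.1621 = 32.9621

y = 3.8276x + 32.9621


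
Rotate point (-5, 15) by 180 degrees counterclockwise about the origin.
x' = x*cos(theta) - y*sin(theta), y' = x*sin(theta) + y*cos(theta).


cos(180) = -1, sin(180) = 0
x' = -5*(-1) - 15*0 = 5
y' = -5*0 + 15*(-1) = -15

(5, -15)


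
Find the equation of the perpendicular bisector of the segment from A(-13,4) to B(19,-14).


Midpoint = (3, -5)
Slope of AB = dy/dx = -18/32 = -0.5625
Perp slope = -dx/dy = 32/18 = 1.7778
b = My - (perp slope)*Mx = -5 + (32*3)/(-18) = -5 - 5.3333 = -10.3333

y = 1.7778x - 10.3333


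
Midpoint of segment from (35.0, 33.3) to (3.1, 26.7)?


Mx = (35.0 + 3.1)/2 = 38.1/2 = 19.0500
My = (33.3 + 26.7)/2 = 60.0/2 = 30.0000

(19.0500, 30.0000)


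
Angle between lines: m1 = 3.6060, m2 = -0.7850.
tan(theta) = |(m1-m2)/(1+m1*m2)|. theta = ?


m1-m2 = 4.391
1+m1*m2 = -1.83071
tan(theta) = |4.391/(-1.83071)| = 2.398523
theta = arctan(|4.391/(-1.83071)|) = 67.3676 degrees (acute angle)

67.3676 degrees


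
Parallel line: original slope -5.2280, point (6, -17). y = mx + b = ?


Parallel lines have equal slopes.
m2 = -5.2280
b2 = -17 + 5.2280*6 = 14.3680

y = -5.2280x + 14.3680


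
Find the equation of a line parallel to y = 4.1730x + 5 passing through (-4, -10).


Parallel lines have equal slopes.
m2 = 4.1730
b2 = -10 - 4.1730*(-4) = 6.6920

y = 4.1730x + 6.6920


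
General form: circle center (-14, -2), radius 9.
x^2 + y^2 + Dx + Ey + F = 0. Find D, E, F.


(x+ 14)^2 + (y+ 2)^2 = 9^2
D = -2h = 28, E = -2k = 4
F = h^2+k^2-r^2 = 196+4-81 = 119

D = 28, E = 4, F = 119


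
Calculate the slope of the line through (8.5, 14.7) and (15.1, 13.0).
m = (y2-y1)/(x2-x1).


dy = 13.0 - 14.7 = -1.7
dx = 15.1 - 8.5 = 6.6
m = -1.7/6.6 = -0.2576

m = -0.2576


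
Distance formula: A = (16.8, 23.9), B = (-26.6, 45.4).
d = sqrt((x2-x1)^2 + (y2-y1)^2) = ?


dx = -26.6 - 16.8 = -43.4
dy = 45.4 - 23.9 = 21.5
d = sqrt(1883.56 + 462.25) = sqrt(2345.81) = 48.4336

48.4336


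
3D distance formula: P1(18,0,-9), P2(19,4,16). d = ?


dx=1, dy=4, dz=25
d = sqrt(1+16+625) = sqrt(642) = 25.3377

25.3377


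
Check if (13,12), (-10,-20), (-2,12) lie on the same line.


13*(-20-12) - 10*(12-12) - 2*(12+ 20)
= -416 + 0 - 64 = -480

No, not collinear (determinant = -480)


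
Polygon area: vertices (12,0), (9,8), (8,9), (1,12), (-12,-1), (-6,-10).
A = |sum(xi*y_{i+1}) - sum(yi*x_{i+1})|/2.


sum(xi*y_{i+1}) = 12*8 + 9*9 + 8*12 + 1*(-1) - 12*(-10) - 6*0 = 392
sum(yi*x_{i+1}) = 0*9 + 8*8 + 9*1 + 12*(-12) - 1*(-6) - 10*12 = -185
Area = |392 + 185|/2 = 577/2 = 288.5000

288.5000 sq units


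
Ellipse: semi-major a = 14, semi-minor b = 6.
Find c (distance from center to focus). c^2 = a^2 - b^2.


c^2 = 14^2 - 6^2 = 196 - 36 = 160
c = sqrt(160) = 12.6491

c = 12.6491


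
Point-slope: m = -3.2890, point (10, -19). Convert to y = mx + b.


y + 19 = -3.2890(x - 10)
y = -3.2890x - 19 + 3.2890*10
y = -3.2890x + 13.8900

y = -3.2890x + 13.8900


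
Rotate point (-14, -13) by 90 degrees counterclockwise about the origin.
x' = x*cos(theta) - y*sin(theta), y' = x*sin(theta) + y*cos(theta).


cos(90) = 0, sin(90) = 1
x' = -14*0 + 13*1 = 13
y' = -14*1 - 13*0 = -14

(13, -14)


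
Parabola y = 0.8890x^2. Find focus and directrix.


a = 0.8890
1/(4a) = 0.2812
Focus = (0, 0.2812)
Directrix: y = -0.2812

Focus = (0, 0.2812), Directrix: y = -0.2812


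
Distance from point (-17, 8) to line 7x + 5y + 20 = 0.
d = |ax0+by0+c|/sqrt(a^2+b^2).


|7*(-17) + 5*8 + 20| = |-59| = 59
sqrt(49 + 25) = sqrt(74) = 8.6023
d = 59/sqrt(74) = 6.8586

6.8586


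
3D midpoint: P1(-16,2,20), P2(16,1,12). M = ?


Mx = (-16+16)/2 = 0
My = (2+1)/2 = 1.5000
Mz = (20+12)/2 = 16.0000

M = (0, 1.5000, 16.0000)


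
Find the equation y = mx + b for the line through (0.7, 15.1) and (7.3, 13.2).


m = (-1.9)/(6.6) = -0.2879
b = y1 - m*x1 = 15.1 - (-1.9*0.7)/(6.6) = 15.1 + 0.2015 = 15.3015

y = -0.2879x + 15.3015


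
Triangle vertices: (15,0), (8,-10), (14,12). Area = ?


15*(-10-12) = -330
8*(12-0) = 96
14*(0+ 10) = 140
sum = -94
Area = |-94|/2 = 47.0000

47.0000 sq units


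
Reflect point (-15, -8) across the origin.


Reflection rule for origin: (-x, -y)
(-15, -8) -> (15, 8)

(15, 8)


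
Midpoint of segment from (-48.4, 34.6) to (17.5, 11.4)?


Mx = (-48.4 + 17.5)/2 = -30.9/2 = -15.4500
My = (34.6 + 11.4)/2 = 46.0/2 = 23.0000

(-15.4500, 23.0000)


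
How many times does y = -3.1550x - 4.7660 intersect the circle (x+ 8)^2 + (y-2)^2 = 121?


Substitute y = -3.1550x - 4.7660: (x+ 8)^2 + (-3.1550x- 4.7660-2)^2 = 121
Expand to Ax^2 + Bx + C = 0, where b-k = -6.766
A = 1+m^2 = 10.954025
B = 2(m(b-k) - h) = 2(-3.1550*(-6.766) + 8) = 58.69346
C = h^2 + (b-k)^2 - r^2 = 64 + 45.778756 - 121 = -11.221244
disc = B^2-4AC = 3444.9222 + 491.6711 = 3936.5933
disc > 0

2 intersection points


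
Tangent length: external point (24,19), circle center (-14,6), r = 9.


d = sqrt((24+ 14)^2 + (19-6)^2) = sqrt(1444+169) = 40.1622
L = sqrt(1613.0000 - 81) = sqrt(1532.0000) = 39.1408

39.1408


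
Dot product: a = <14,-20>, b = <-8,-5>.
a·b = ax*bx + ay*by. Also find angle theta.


a·b = 14*(-8) - 20*(-5) = -112 + 100 = -12
|a| = sqrt(196+400) = 24.4131
|b| = sqrt(64+25) = 9.4340
cos(theta) = -12/(sqrt(596)*sqrt(89)) = -12/sqrt(53044) = -0.052103
theta = arccos(-12/sqrt(53044)) = 92.9866 degrees

a·b = -12, theta = 92.9866 deg


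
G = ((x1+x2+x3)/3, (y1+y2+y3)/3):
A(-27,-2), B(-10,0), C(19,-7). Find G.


Gx = (-27- 10+19)/3 = -18/3 = -6.0000
Gy = (-2+0- 7)/3 = -9/3 = -3.0000

G = (-6.0000, -3.0000)


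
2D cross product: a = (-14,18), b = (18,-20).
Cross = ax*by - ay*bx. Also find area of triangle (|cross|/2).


cross = -14*(-20) - 18*18 = 280 - 324 = -44
Triangle area = |-44|/2 = 44/2 = 22.0000

cross = -44, triangle area = 22.0000


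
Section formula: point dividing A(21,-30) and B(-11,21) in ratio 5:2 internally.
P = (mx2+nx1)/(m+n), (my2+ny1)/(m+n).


Px = (5*(-11) + 2*21)/7 = -13/7 = -1.8571
Py = (5*21 + 2*(-30))/7 = 45/7 = 6.4286

P = (-1.8571, 6.4286)


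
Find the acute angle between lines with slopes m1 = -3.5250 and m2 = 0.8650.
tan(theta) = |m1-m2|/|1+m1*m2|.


m1-m2 = -4.39
1+m1*m2 = -2.049125
tan(theta) = |-4.39/(-2.049125)| = 2.142378
theta = arctan(|-4.39/(-2.049125)|) = 64.9782 degrees (acute angle)

64.9782 degrees


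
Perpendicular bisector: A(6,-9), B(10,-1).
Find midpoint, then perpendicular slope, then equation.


Midpoint = (8, -5)
Slope of AB = dy/dx = 8/4 = 2.0000
Perp slope = -dx/dy = -4/8 = -0.5000
b = My - (perp slope)*Mx = -5 + (4*8)/8 = -5 + 4.0000 = -1.0000

y = -0.5000x - 1.0000


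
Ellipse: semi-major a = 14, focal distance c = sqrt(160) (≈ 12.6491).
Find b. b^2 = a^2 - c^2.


b^2 = 14^2 - (sqrt(160))^2 = 196 - 160 = 36
b = sqrt(36) = 6

b = 6


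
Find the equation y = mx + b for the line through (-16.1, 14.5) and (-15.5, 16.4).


m = (1.9)/(0.6) = 3.1667
b = y1 - m*x1 = 14.5 - (1.9*(-16.1))/(0.6) = 14.5 + 50.9833 = 65.4833

y = 3.1667x + 65.4833


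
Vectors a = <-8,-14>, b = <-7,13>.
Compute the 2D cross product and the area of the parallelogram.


cross = -8*13 + 14*(-7) = -104 - 98 = -202
Parallelogram area = |-202| = 202

cross = -202, parallelogram area = 202


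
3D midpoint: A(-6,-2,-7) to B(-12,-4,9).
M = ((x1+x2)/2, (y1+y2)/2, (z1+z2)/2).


Mx = (-6- 12)/2 = -9.0000
My = (-2- 4)/2 = -3.0000
Mz = (-7+9)/2 = 1.0000

M = (-9.0000, -3.0000, 1.0000)


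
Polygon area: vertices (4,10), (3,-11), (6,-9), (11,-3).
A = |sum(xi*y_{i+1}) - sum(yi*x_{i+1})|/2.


sum(xi*y_{i+1}) = 4*(-11) + 3*(-9) + 6*(-3) + 11*10 = 21
sum(yi*x_{i+1}) = 10*3 - 11*6 - 9*11 - 3*4 = -147
Area = |21 + 147|/2 = 168/2 = 84.0000

84.0000 sq units


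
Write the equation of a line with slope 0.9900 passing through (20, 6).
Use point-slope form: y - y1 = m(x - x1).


y - 6 = 0.9900(x - 20)
y = 0.9900x + 6 - 0.9900*20
y = 0.9900x - 13.8000

y = 0.9900x - 13.8000


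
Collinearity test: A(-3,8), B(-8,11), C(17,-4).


-3*(11+ 4) - 8*(-4-8) + 17*(8-11)
= -45 + 96 - 51 = 0

Yes, collinear (determinant = 0)


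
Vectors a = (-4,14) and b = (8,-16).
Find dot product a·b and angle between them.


a·b = -4*8 + 14*(-16) = -32 - 224 = -256
|a| = sqrt(16+196) = 14.5602
|b| = sqrt(64+256) = 17.8885
cos(theta) = -256/(sqrt(212)*sqrt(320)) = -256/sqrt(67840) = -0.982872
theta = arccos(-256/sqrt(67840)) = 169.3803 degrees

a·b = -256, theta = 169.3803 deg


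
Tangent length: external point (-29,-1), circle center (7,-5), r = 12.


d = sqrt((-29-7)^2 + (-1+ 5)^2) = sqrt(1296+16) = 36.2215
L = sqrt(1312.0000 - 144) = sqrt(1168.0000) = 34.1760

34.1760


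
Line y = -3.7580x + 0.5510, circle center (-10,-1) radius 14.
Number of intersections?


Substitute y = -3.7580x + 0.5510: (x+ 10)^2 + (-3.7580x+0.5510+ 1)^2 = 196
Expand to Ax^2 + Bx + C = 0, where b-k = 1.551
A = 1+m^2 = 15.122564
B = 2(m(b-k) - h) = 2(-3.7580*1.551 + 10) = 8.342684
C = h^2 + (b-k)^2 - r^2 = 100 + 2.405601 - 196 = -93.594399
disc = B^2-4AC = 69.6004 + 5661.5492 = 5731.1496
disc > 0

2 intersection points


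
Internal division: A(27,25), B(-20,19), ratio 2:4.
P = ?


Px = (2*(-20) + 4*27)/6 = 68/6 = 11.3333
Py = (2*19 + 4*25)/6 = 138/6 = 23.0000

P = (11.3333, 23.0000)


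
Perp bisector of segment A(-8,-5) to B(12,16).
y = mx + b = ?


Midpoint = (2, 5.5)
Slope of AB = dy/dx = 21/20 = 1.0500
Perp slope = -dx/dy = -20/21 = -0.9524
b = My - (perp slope)*Mx = 5.5 + (20*2)/21 = 5.5 + 1.9048 = 7.4048

y = -0.9524x + 7.4048


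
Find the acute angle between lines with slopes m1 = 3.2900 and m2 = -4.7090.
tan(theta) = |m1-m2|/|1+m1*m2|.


m1-m2 = 7.999
1+m1*m2 = -14.49261
tan(theta) = |7.999/(-14.49261)| = 0.551936
theta = arctan(|7.999/(-14.49261)|) = 28.8959 degrees (acute angle)

28.8959 degrees


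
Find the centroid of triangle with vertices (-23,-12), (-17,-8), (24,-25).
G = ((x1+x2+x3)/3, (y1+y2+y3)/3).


Gx = (-23- 17+24)/3 = -16/3 = -5.3333
Gy = (-12- 8- 25)/3 = -45/3 = -15.0000

G = (-5.3333, -15.0000)


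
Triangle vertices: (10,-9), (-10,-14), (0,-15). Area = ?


10*(-14+ 15) = 10
-10*(-15+ 9) = 60
0*(-9+ 14) = 0
sum = 70
Area = |70|/2 = 35.0000

35.0000 sq units


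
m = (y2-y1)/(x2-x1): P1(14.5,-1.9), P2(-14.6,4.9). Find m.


dy = 4.9 + 1.9 = 6.8
dx = -14.6 - 14.5 = -29.1
m = 6.8/(-29.1) = -0.2337

m = -0.2337


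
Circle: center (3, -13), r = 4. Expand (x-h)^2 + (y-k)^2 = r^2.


(x-3)^2 + (y+ 13)^2 = 4^2
D = -2h = -6, E = -2k = 26
F = h^2+k^2-r^2 = 9+169-16 = 162

x^2 + y^2 - 6x + 26y + 162 = 0


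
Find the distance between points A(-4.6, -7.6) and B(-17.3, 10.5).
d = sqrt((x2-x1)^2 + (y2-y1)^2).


dx = -17.3 + 4.6 = -12.7
dy = 10.5 + 7.6 = 18.1
d = sqrt(161.29 + 327.61) = sqrt(488.9) = 22.1111

22.1111


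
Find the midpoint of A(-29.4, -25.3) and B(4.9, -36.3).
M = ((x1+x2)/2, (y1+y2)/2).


Mx = (-29.4 + 4.9)/2 = -24.5/2 = -12.2500
My = (-25.3 - 36.3)/2 = -61.6/2 = -30.8000

(-12.2500, -30.8000)


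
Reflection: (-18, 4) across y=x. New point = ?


Reflection rule for y=x: (y, x)
(-18, 4) -> (4, -18)

(4, -18)


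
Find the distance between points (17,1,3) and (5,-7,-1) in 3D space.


dx=-12, dy=-8, dz=-4
d = sqrt(144+64+16) = sqrt(224) = 14.9666

14.9666


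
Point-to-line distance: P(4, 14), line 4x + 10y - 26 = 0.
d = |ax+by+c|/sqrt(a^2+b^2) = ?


|4*4 + 10*14 - 26| = |130| = 130
sqrt(16 + 100) = sqrt(116) = 10.7703
d = 130/sqrt(116) = 12.0702

12.0702


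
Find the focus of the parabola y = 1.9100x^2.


a = 1.9100
4a = 7.6400
focus = (0, 1/7.6400) = (0, 0.1309)

Focus = (0, 0.1309)


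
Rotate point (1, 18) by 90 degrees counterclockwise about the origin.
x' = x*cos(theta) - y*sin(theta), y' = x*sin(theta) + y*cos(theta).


cos(90) = 0, sin(90) = 1
x' = 1*0 - 18*1 = -18
y' = 1*1 + 18*0 = 1

(-18, 1)


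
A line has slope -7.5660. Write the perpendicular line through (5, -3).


Perpendicular slope = -1/m1 = -1/(-7.5660) = 0.1322
b2 = y0 - m2*x0 = -3 + 5/(-7.5660) = -3 - 0.6609 = -3.6609

y = 0.1322x - 3.6609


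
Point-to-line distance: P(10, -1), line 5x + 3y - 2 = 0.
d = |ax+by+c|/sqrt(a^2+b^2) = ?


|5*10 + 3*(-1) - 2| = |45| = 45
sqrt(25 + 9) = sqrt(34) = 5.8310
d = 45/sqrt(34) = 7.7174

7.7174


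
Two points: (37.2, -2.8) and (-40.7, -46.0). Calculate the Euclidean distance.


dx = -40.7 - 37.2 = -77.9
dy = -46.0 + 2.8 = -43.2
d = sqrt(6068.41 + 1866.24) = sqrt(7934.65) = 89.0767

89.0767


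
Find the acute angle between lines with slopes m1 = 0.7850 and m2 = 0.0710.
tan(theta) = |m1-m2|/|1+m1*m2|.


m1-m2 = 0.714
1+m1*m2 = 1.055735
tan(theta) = |0.714/1.055735| = 0.676306
theta = arctan(|0.714/1.055735|) = 34.0707 degrees (acute angle)

34.0707 degrees


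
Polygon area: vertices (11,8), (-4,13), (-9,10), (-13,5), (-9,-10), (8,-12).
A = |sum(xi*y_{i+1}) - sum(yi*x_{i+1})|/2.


sum(xi*y_{i+1}) = 11*13 - 4*10 - 9*5 - 13*(-10) - 9*(-12) + 8*8 = 360
sum(yi*x_{i+1}) = 8*(-4) + 13*(-9) + 10*(-13) + 5*(-9) - 10*8 - 12*11 = -536
Area = |360 + 536|/2 = 896/2 = 448.0000

448.0000 sq units


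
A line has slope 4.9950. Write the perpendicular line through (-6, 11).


Perpendicular slope = -1/m1 = -1/4.9950 = -0.2002
b2 = y0 - m2*x0 = 11 - 6/4.9950 = 11 - 1.2012 = 9.7988

y = -0.2002x + 9.7988


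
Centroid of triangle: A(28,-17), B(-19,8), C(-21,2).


Gx = (28- 19- 21)/3 = -12/3 = -4.0000
Gy = (-17+8+2)/3 = -7/3 = -2.3333

G = (-4.0000, -2.3333)


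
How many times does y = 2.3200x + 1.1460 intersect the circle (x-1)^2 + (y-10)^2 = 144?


Substitute y = 2.3200x + 1.1460: (x-1)^2 + (2.3200x+1.1460-10)^2 = 144
Expand to Ax^2 + Bx + C = 0, where b-k = -8.854
A = 1+m^2 = 6.3824
B = 2(m(b-k) - h) = 2(2.3200*(-8.854) - 1) = -43.08256
C = h^2 + (b-k)^2 - r^2 = 1 + 78.393316 - 144 = -64.606684
disc = B^2-4AC = 1856.1070 + 1649.3828 = 3505.4898
disc > 0

2 intersection points


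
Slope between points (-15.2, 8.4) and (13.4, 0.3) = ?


dy = 0.3 - 8.4 = -8.1
dx = 13.4 + 15.2 = 28.6
m = -8.1/28.6 = -0.2832

m = -0.2832


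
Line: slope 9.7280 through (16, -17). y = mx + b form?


y + 17 = 9.7280(x - 16)
y = 9.7280x - 17 - 9.7280*16
y = 9.7280x - 172.6480

y = 9.7280x - 172.6480


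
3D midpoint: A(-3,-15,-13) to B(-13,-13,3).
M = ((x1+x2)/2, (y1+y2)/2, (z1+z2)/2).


Mx = (-3- 13)/2 = -8.0000
My = (-15- 13)/2 = -14.0000
Mz = (-13+3)/2 = -5.0000

M = (-8.0000, -14.0000, -5.0000)


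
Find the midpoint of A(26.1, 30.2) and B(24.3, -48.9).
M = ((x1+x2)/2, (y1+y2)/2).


Mx = (26.1 + 24.3)/2 = 50.4/2 = 25.2000
My = (30.2 - 48.9)/2 = -18.7/2 = -9.3500

(25.2000, -9.3500)


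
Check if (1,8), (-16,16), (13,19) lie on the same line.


1*(16-19) - 16*(19-8) + 13*(8-16)
= -3 - 176 - 104 = -283

No, not collinear (determinant = -283)


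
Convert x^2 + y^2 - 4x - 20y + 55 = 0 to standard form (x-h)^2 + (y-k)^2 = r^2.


h = -D/2 = 4/2 = 2
k = -E/2 = 20/2 = 10
r^2 = h^2 + k^2 - F = 4 + 100 - 55 = 49
r = 7

Center (2, 10), radius = 7
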